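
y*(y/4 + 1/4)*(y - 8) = y^3/4 - 7*y^2/4 - 2*y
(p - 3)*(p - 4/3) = p^2 - 13*p/3 + 4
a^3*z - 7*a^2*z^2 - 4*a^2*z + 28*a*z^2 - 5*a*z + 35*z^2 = (a - 5)*(a - 7*z)*(a*z + z)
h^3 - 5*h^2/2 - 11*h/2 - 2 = (h - 4)*(h + 1/2)*(h + 1)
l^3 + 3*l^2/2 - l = l*(l - 1/2)*(l + 2)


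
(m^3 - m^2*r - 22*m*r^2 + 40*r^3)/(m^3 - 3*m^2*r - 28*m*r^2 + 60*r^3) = (-m + 4*r)/(-m + 6*r)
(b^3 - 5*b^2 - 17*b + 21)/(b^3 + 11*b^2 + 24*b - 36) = (b^2 - 4*b - 21)/(b^2 + 12*b + 36)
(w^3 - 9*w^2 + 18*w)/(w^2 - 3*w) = w - 6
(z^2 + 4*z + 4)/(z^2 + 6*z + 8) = (z + 2)/(z + 4)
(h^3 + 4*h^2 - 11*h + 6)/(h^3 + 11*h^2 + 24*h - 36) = (h - 1)/(h + 6)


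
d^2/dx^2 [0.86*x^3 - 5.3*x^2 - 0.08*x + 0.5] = 5.16*x - 10.6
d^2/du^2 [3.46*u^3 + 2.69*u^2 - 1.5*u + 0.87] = 20.76*u + 5.38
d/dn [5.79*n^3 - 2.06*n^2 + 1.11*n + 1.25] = 17.37*n^2 - 4.12*n + 1.11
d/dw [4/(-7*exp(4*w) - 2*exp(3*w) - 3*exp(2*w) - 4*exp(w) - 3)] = (112*exp(3*w) + 24*exp(2*w) + 24*exp(w) + 16)*exp(w)/(7*exp(4*w) + 2*exp(3*w) + 3*exp(2*w) + 4*exp(w) + 3)^2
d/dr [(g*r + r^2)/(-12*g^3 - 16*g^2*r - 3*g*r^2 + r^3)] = (-12*g^2 - r^2)/(144*g^4 + 96*g^3*r - 8*g^2*r^2 - 8*g*r^3 + r^4)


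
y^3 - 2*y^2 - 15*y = y*(y - 5)*(y + 3)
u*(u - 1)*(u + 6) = u^3 + 5*u^2 - 6*u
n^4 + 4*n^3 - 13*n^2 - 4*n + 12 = (n - 2)*(n - 1)*(n + 1)*(n + 6)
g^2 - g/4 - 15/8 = (g - 3/2)*(g + 5/4)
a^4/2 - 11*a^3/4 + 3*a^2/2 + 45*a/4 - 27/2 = (a/2 + 1)*(a - 3)^2*(a - 3/2)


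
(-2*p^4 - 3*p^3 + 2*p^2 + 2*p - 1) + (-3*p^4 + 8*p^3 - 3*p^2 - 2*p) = -5*p^4 + 5*p^3 - p^2 - 1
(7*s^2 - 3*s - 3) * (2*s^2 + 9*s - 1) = 14*s^4 + 57*s^3 - 40*s^2 - 24*s + 3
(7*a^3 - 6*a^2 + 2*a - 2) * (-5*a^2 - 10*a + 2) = -35*a^5 - 40*a^4 + 64*a^3 - 22*a^2 + 24*a - 4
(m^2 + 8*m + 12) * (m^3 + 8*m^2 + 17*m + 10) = m^5 + 16*m^4 + 93*m^3 + 242*m^2 + 284*m + 120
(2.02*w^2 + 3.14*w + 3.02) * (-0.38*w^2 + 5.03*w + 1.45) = -0.7676*w^4 + 8.9674*w^3 + 17.5756*w^2 + 19.7436*w + 4.379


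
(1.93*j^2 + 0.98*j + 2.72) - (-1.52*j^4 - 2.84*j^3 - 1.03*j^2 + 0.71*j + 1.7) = 1.52*j^4 + 2.84*j^3 + 2.96*j^2 + 0.27*j + 1.02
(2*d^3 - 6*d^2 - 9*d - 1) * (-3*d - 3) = -6*d^4 + 12*d^3 + 45*d^2 + 30*d + 3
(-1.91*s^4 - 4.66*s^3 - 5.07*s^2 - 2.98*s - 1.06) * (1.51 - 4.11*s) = 7.8501*s^5 + 16.2685*s^4 + 13.8011*s^3 + 4.5921*s^2 - 0.143199999999999*s - 1.6006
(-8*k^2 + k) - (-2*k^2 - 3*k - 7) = -6*k^2 + 4*k + 7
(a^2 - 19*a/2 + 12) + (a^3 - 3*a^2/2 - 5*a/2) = a^3 - a^2/2 - 12*a + 12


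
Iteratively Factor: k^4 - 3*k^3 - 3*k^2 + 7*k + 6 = (k - 3)*(k^3 - 3*k - 2) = (k - 3)*(k + 1)*(k^2 - k - 2) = (k - 3)*(k + 1)^2*(k - 2)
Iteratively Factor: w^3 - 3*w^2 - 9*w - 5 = (w - 5)*(w^2 + 2*w + 1) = (w - 5)*(w + 1)*(w + 1)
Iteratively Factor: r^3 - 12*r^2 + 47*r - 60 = (r - 5)*(r^2 - 7*r + 12) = (r - 5)*(r - 4)*(r - 3)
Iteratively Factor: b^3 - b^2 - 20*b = (b - 5)*(b^2 + 4*b) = b*(b - 5)*(b + 4)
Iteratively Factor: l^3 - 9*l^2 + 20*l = (l - 5)*(l^2 - 4*l) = l*(l - 5)*(l - 4)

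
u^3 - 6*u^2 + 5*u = u*(u - 5)*(u - 1)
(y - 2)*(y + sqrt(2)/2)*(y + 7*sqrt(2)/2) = y^3 - 2*y^2 + 4*sqrt(2)*y^2 - 8*sqrt(2)*y + 7*y/2 - 7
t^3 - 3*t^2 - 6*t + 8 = (t - 4)*(t - 1)*(t + 2)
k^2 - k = k*(k - 1)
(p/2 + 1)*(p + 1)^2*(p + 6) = p^4/2 + 5*p^3 + 29*p^2/2 + 16*p + 6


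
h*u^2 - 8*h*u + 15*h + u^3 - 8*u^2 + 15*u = (h + u)*(u - 5)*(u - 3)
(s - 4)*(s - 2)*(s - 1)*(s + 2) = s^4 - 5*s^3 + 20*s - 16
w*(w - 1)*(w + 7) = w^3 + 6*w^2 - 7*w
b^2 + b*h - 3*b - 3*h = (b - 3)*(b + h)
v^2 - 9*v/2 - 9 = (v - 6)*(v + 3/2)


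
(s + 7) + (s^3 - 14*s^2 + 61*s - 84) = s^3 - 14*s^2 + 62*s - 77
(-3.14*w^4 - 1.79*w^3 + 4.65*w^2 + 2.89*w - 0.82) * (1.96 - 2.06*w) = 6.4684*w^5 - 2.467*w^4 - 13.0874*w^3 + 3.1606*w^2 + 7.3536*w - 1.6072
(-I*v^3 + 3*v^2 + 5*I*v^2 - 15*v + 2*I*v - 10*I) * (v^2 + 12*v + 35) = -I*v^5 + 3*v^4 - 7*I*v^4 + 21*v^3 + 27*I*v^3 - 75*v^2 + 189*I*v^2 - 525*v - 50*I*v - 350*I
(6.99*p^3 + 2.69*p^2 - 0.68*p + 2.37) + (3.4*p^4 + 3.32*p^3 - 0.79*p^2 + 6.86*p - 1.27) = 3.4*p^4 + 10.31*p^3 + 1.9*p^2 + 6.18*p + 1.1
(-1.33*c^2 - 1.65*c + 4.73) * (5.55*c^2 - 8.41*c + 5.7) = -7.3815*c^4 + 2.0278*c^3 + 32.547*c^2 - 49.1843*c + 26.961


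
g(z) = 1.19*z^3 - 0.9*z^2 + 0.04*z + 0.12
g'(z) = 3.57*z^2 - 1.8*z + 0.04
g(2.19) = 8.39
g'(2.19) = 13.22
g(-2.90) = -36.59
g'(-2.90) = 35.28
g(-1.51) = -6.09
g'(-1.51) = 10.90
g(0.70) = 0.12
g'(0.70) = 0.53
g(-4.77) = -149.70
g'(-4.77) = 89.85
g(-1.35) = -4.50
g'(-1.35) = 8.98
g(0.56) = 0.07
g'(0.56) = 0.15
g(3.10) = 27.05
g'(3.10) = 28.77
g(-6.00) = -289.56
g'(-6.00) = 139.36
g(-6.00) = -289.56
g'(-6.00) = 139.36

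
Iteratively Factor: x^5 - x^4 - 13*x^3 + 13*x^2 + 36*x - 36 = (x - 1)*(x^4 - 13*x^2 + 36) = (x - 2)*(x - 1)*(x^3 + 2*x^2 - 9*x - 18) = (x - 3)*(x - 2)*(x - 1)*(x^2 + 5*x + 6) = (x - 3)*(x - 2)*(x - 1)*(x + 2)*(x + 3)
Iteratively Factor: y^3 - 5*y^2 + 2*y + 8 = (y + 1)*(y^2 - 6*y + 8) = (y - 2)*(y + 1)*(y - 4)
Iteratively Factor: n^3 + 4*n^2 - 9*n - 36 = (n - 3)*(n^2 + 7*n + 12) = (n - 3)*(n + 3)*(n + 4)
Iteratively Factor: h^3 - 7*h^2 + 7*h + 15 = (h - 3)*(h^2 - 4*h - 5) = (h - 5)*(h - 3)*(h + 1)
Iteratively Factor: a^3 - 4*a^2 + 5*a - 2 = (a - 2)*(a^2 - 2*a + 1) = (a - 2)*(a - 1)*(a - 1)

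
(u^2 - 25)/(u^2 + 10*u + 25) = (u - 5)/(u + 5)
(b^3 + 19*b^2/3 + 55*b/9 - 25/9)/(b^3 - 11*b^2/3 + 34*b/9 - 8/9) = (3*b^2 + 20*b + 25)/(3*b^2 - 10*b + 8)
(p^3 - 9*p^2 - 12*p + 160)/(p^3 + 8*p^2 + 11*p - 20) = (p^2 - 13*p + 40)/(p^2 + 4*p - 5)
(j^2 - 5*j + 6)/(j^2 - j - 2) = (j - 3)/(j + 1)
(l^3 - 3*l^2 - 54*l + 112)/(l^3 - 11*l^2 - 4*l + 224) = (l^2 + 5*l - 14)/(l^2 - 3*l - 28)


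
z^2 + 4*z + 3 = (z + 1)*(z + 3)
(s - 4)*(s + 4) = s^2 - 16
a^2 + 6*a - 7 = (a - 1)*(a + 7)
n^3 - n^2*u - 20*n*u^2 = n*(n - 5*u)*(n + 4*u)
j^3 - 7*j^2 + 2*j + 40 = (j - 5)*(j - 4)*(j + 2)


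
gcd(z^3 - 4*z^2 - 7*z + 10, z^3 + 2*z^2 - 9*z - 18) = z + 2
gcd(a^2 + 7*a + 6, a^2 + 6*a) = a + 6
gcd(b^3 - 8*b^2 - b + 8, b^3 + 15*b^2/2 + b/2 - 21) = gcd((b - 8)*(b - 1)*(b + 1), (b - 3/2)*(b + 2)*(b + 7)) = 1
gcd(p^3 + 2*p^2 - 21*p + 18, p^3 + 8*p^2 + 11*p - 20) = p - 1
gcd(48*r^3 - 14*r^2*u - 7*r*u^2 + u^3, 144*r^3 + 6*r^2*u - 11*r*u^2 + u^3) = 24*r^2 + 5*r*u - u^2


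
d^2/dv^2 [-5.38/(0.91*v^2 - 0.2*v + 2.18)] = (8.910356*v^2 - 1.95832*v - 5.38*(1.82*v - 0.2)*(3.64*v - 0.4) + 21.345688)/(0.91*v^2 - 0.2*v + 2.18)^3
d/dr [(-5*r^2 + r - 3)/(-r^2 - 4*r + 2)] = (21*r^2 - 26*r - 10)/(r^4 + 8*r^3 + 12*r^2 - 16*r + 4)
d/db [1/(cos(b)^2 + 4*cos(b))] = 2*(cos(b) + 2)*sin(b)/((cos(b) + 4)^2*cos(b)^2)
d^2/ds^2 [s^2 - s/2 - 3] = 2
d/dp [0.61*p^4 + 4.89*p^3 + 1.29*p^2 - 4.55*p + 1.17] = 2.44*p^3 + 14.67*p^2 + 2.58*p - 4.55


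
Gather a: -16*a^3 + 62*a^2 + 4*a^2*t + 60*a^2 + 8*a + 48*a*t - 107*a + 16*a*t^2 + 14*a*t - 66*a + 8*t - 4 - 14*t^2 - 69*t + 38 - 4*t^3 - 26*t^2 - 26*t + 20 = -16*a^3 + a^2*(4*t + 122) + a*(16*t^2 + 62*t - 165) - 4*t^3 - 40*t^2 - 87*t + 54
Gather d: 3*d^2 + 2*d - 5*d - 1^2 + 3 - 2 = 3*d^2 - 3*d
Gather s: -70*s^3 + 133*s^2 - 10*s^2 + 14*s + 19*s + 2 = -70*s^3 + 123*s^2 + 33*s + 2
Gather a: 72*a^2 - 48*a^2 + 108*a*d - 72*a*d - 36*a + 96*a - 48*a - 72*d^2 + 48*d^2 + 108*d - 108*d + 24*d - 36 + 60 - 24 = 24*a^2 + a*(36*d + 12) - 24*d^2 + 24*d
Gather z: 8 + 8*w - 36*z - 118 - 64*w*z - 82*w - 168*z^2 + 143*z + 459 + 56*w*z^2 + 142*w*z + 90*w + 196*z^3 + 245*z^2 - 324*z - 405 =16*w + 196*z^3 + z^2*(56*w + 77) + z*(78*w - 217) - 56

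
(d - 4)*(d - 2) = d^2 - 6*d + 8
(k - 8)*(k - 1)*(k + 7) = k^3 - 2*k^2 - 55*k + 56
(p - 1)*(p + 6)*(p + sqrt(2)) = p^3 + sqrt(2)*p^2 + 5*p^2 - 6*p + 5*sqrt(2)*p - 6*sqrt(2)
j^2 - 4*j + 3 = (j - 3)*(j - 1)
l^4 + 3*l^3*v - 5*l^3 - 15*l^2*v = l^2*(l - 5)*(l + 3*v)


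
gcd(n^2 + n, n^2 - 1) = n + 1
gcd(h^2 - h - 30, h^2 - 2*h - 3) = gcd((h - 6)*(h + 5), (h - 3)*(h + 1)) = 1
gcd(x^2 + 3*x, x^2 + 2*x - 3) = x + 3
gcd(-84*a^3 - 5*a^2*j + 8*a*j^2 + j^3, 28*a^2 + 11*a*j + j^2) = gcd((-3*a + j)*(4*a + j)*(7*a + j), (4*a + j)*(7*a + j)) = 28*a^2 + 11*a*j + j^2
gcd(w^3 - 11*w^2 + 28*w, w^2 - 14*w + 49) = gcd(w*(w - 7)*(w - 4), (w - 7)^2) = w - 7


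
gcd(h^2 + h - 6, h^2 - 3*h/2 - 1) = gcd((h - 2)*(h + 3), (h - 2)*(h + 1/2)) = h - 2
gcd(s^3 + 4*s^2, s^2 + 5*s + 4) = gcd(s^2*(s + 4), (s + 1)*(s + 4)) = s + 4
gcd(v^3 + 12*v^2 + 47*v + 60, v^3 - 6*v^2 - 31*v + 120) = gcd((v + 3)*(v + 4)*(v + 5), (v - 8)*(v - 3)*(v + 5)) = v + 5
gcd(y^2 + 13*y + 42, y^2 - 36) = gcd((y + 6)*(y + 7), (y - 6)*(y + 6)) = y + 6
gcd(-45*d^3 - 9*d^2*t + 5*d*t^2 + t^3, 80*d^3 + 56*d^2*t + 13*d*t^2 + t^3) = 5*d + t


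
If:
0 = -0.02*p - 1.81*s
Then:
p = -90.5*s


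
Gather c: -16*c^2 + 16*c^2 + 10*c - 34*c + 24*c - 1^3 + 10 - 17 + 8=0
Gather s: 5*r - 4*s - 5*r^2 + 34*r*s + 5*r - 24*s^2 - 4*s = -5*r^2 + 10*r - 24*s^2 + s*(34*r - 8)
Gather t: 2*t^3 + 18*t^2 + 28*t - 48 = 2*t^3 + 18*t^2 + 28*t - 48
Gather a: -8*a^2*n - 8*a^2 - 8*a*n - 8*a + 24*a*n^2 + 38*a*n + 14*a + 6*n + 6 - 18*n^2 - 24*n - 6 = a^2*(-8*n - 8) + a*(24*n^2 + 30*n + 6) - 18*n^2 - 18*n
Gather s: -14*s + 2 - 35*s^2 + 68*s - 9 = -35*s^2 + 54*s - 7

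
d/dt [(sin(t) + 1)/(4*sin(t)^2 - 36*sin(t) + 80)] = (-2*sin(t) + cos(t)^2 + 28)*cos(t)/(4*(sin(t)^2 - 9*sin(t) + 20)^2)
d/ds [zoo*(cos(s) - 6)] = zoo*sin(s)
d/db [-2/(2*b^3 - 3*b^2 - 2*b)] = 4*(3*b^2 - 3*b - 1)/(b^2*(-2*b^2 + 3*b + 2)^2)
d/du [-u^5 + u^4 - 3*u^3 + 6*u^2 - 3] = u*(-5*u^3 + 4*u^2 - 9*u + 12)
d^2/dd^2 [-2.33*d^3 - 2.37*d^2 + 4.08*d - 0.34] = -13.98*d - 4.74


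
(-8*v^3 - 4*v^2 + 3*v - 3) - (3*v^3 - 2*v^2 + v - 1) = -11*v^3 - 2*v^2 + 2*v - 2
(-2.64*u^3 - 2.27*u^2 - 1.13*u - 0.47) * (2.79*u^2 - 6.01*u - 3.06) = -7.3656*u^5 + 9.5331*u^4 + 18.5684*u^3 + 12.4262*u^2 + 6.2825*u + 1.4382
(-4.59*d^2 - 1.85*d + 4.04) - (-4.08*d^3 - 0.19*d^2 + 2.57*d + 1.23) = 4.08*d^3 - 4.4*d^2 - 4.42*d + 2.81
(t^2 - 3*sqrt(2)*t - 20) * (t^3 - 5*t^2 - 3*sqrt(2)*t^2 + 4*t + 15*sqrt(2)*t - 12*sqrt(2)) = t^5 - 6*sqrt(2)*t^4 - 5*t^4 + 2*t^3 + 30*sqrt(2)*t^3 + 10*t^2 + 36*sqrt(2)*t^2 - 300*sqrt(2)*t - 8*t + 240*sqrt(2)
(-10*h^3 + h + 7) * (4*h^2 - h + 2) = -40*h^5 + 10*h^4 - 16*h^3 + 27*h^2 - 5*h + 14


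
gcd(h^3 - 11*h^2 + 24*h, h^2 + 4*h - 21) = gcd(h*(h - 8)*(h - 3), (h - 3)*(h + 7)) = h - 3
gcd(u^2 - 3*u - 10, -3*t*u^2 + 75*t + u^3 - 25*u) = u - 5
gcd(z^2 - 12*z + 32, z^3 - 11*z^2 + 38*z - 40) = z - 4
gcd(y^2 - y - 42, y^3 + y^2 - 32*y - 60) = 1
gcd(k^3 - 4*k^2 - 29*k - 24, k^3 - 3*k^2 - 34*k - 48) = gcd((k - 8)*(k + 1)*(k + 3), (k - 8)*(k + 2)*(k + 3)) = k^2 - 5*k - 24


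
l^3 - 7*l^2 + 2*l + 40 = (l - 5)*(l - 4)*(l + 2)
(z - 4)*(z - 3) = z^2 - 7*z + 12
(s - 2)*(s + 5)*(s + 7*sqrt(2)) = s^3 + 3*s^2 + 7*sqrt(2)*s^2 - 10*s + 21*sqrt(2)*s - 70*sqrt(2)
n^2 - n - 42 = (n - 7)*(n + 6)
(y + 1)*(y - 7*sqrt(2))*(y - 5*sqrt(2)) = y^3 - 12*sqrt(2)*y^2 + y^2 - 12*sqrt(2)*y + 70*y + 70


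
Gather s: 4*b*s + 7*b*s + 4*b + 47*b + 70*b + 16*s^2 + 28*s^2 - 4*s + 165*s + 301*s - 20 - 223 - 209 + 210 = 121*b + 44*s^2 + s*(11*b + 462) - 242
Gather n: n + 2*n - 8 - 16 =3*n - 24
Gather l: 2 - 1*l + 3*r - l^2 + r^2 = -l^2 - l + r^2 + 3*r + 2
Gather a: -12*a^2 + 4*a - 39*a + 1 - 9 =-12*a^2 - 35*a - 8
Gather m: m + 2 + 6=m + 8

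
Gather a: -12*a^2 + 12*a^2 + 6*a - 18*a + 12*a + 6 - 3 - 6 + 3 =0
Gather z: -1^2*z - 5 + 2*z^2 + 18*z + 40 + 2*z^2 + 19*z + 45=4*z^2 + 36*z + 80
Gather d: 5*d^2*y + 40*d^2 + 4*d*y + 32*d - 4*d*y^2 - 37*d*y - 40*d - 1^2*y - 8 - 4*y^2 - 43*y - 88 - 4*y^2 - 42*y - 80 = d^2*(5*y + 40) + d*(-4*y^2 - 33*y - 8) - 8*y^2 - 86*y - 176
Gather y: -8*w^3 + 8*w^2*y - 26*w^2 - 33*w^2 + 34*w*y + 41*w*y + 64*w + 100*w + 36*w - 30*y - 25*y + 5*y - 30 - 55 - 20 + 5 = -8*w^3 - 59*w^2 + 200*w + y*(8*w^2 + 75*w - 50) - 100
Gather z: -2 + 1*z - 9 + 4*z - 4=5*z - 15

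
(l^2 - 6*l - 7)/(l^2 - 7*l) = (l + 1)/l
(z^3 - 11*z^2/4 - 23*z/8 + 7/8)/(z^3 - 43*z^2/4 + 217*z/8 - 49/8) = (z + 1)/(z - 7)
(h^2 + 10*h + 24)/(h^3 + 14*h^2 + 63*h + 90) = (h + 4)/(h^2 + 8*h + 15)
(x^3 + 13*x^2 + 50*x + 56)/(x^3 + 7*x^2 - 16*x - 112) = (x + 2)/(x - 4)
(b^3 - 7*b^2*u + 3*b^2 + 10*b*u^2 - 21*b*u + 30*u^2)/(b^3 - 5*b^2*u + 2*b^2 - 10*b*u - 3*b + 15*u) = (b - 2*u)/(b - 1)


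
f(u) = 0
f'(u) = 0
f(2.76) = 0.00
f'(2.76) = 0.00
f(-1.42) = 0.00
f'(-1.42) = 0.00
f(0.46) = 0.00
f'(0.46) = 0.00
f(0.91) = 0.00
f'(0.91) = 0.00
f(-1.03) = 0.00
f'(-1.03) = 0.00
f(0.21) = 0.00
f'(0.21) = 0.00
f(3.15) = 0.00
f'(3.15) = 0.00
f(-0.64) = 0.00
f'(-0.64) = 0.00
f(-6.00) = 0.00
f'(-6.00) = 0.00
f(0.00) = 0.00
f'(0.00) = 0.00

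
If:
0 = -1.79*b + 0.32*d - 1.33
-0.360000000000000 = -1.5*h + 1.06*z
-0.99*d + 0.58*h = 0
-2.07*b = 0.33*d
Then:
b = -0.35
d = 2.20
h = 3.75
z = 4.97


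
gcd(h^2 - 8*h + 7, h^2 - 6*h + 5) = h - 1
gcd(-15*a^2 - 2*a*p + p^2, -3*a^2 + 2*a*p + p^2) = 3*a + p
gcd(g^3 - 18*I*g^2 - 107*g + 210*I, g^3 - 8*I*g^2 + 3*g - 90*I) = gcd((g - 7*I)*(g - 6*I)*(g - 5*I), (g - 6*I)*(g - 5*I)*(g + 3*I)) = g^2 - 11*I*g - 30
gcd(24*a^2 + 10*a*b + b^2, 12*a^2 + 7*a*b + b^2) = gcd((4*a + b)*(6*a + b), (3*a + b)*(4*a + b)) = 4*a + b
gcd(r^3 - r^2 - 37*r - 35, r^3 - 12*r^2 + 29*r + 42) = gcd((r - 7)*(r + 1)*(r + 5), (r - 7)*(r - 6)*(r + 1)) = r^2 - 6*r - 7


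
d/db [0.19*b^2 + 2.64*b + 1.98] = 0.38*b + 2.64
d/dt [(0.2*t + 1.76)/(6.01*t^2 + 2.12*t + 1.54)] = (1.202*t^2 + 0.424*t - (0.2*t + 1.76)*(12.02*t + 2.12) + 0.308)/(6.01*t^2 + 2.12*t + 1.54)^2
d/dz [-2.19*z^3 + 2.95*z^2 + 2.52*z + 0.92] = -6.57*z^2 + 5.9*z + 2.52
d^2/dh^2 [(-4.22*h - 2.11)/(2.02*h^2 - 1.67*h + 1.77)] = (-(4.04*h - 1.67)*(4.22*h + 2.11)*(8.08*h - 3.34) + (51.1464*h - 5.5704)*(2.02*h^2 - 1.67*h + 1.77))/(2.02*h^2 - 1.67*h + 1.77)^3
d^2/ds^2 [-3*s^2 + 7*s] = -6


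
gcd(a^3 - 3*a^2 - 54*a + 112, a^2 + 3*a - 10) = a - 2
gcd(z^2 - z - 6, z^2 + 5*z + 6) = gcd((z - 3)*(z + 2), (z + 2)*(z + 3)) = z + 2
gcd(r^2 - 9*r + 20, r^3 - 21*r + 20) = r - 4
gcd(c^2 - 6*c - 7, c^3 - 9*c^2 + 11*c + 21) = c^2 - 6*c - 7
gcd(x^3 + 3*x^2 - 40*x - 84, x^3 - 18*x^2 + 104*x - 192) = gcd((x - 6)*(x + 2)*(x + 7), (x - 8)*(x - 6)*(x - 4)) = x - 6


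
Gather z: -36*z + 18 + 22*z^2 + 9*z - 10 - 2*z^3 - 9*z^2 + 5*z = -2*z^3 + 13*z^2 - 22*z + 8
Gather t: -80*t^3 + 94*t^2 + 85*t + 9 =-80*t^3 + 94*t^2 + 85*t + 9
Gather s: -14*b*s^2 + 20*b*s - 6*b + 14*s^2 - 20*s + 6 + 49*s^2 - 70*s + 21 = -6*b + s^2*(63 - 14*b) + s*(20*b - 90) + 27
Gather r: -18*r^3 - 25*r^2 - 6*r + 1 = -18*r^3 - 25*r^2 - 6*r + 1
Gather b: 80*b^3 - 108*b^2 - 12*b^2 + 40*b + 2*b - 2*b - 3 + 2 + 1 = 80*b^3 - 120*b^2 + 40*b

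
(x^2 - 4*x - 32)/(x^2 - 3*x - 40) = (x + 4)/(x + 5)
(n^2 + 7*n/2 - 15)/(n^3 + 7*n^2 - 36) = (n - 5/2)/(n^2 + n - 6)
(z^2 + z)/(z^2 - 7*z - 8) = z/(z - 8)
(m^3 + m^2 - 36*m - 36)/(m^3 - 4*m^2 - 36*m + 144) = (m + 1)/(m - 4)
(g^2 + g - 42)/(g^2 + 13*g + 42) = (g - 6)/(g + 6)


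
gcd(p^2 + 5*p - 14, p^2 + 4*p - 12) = p - 2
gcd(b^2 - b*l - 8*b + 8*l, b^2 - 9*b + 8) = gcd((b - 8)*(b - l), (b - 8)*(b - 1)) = b - 8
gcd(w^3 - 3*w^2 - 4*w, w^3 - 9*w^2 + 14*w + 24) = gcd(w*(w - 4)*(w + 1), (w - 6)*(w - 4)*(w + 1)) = w^2 - 3*w - 4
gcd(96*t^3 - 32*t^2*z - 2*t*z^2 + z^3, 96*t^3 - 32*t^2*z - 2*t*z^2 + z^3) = 96*t^3 - 32*t^2*z - 2*t*z^2 + z^3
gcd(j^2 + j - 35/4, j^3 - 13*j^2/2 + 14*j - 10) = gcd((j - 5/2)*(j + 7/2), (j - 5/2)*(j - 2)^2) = j - 5/2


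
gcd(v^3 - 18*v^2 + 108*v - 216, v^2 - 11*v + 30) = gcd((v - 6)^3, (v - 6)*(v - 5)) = v - 6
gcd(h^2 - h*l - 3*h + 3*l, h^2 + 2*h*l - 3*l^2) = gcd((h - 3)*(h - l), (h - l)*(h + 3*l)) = h - l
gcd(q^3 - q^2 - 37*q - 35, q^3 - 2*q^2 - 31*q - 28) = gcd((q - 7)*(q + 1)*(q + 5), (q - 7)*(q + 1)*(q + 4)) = q^2 - 6*q - 7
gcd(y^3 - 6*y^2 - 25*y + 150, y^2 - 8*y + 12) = y - 6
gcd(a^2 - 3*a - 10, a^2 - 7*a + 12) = 1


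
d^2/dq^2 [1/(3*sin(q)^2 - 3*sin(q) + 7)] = 3*(-12*sin(q)^4 + 9*sin(q)^3 + 43*sin(q)^2 - 25*sin(q) - 8)/(3*sin(q)^2 - 3*sin(q) + 7)^3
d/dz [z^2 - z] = 2*z - 1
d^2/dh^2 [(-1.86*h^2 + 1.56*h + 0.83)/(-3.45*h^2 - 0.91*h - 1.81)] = (2.8421709430404e-14*h^4 - 48.81474*h^3 - 128.96307*h^2 + 42.81381*h + 26.317268)/(41.063625*h^6 + 32.493825*h^5 + 73.20141*h^4 + 34.848541*h^3 + 38.404218*h^2 + 8.943753*h + 5.929741)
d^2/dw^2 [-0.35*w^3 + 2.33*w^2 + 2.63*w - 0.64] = 4.66 - 2.1*w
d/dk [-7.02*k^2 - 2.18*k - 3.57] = -14.04*k - 2.18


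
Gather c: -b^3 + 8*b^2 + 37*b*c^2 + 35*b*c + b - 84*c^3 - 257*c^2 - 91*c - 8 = -b^3 + 8*b^2 + b - 84*c^3 + c^2*(37*b - 257) + c*(35*b - 91) - 8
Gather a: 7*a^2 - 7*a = 7*a^2 - 7*a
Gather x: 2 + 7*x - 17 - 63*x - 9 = -56*x - 24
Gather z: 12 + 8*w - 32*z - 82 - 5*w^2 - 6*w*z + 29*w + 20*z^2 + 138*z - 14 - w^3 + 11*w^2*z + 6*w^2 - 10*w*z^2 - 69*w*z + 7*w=-w^3 + w^2 + 44*w + z^2*(20 - 10*w) + z*(11*w^2 - 75*w + 106) - 84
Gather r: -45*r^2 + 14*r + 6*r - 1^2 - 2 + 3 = -45*r^2 + 20*r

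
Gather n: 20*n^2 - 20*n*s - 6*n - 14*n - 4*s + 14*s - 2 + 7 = 20*n^2 + n*(-20*s - 20) + 10*s + 5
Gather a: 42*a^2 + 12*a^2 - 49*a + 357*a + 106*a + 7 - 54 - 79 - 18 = 54*a^2 + 414*a - 144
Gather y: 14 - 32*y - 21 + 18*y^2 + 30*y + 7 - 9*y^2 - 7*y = 9*y^2 - 9*y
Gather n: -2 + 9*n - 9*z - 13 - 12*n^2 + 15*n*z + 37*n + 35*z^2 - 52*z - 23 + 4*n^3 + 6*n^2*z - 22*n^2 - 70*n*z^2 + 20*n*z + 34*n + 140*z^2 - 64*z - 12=4*n^3 + n^2*(6*z - 34) + n*(-70*z^2 + 35*z + 80) + 175*z^2 - 125*z - 50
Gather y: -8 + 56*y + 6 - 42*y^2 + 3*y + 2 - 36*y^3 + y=-36*y^3 - 42*y^2 + 60*y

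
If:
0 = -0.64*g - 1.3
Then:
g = -2.03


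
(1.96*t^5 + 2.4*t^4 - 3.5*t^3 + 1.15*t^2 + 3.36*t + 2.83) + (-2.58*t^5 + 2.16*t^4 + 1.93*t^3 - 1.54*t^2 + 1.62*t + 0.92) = -0.62*t^5 + 4.56*t^4 - 1.57*t^3 - 0.39*t^2 + 4.98*t + 3.75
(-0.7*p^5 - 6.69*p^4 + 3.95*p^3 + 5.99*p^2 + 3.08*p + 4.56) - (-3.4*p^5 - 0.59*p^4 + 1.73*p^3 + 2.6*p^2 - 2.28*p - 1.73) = 2.7*p^5 - 6.1*p^4 + 2.22*p^3 + 3.39*p^2 + 5.36*p + 6.29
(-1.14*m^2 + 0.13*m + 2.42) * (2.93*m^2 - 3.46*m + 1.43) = -3.3402*m^4 + 4.3253*m^3 + 5.0106*m^2 - 8.1873*m + 3.4606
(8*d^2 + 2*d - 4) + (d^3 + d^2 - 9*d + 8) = d^3 + 9*d^2 - 7*d + 4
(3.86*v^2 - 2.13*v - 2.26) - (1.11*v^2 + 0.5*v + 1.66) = 2.75*v^2 - 2.63*v - 3.92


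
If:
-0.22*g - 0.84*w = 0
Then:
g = -3.81818181818182*w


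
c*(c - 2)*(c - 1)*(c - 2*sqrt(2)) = c^4 - 3*c^3 - 2*sqrt(2)*c^3 + 2*c^2 + 6*sqrt(2)*c^2 - 4*sqrt(2)*c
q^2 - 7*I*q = q*(q - 7*I)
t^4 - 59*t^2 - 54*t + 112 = (t - 8)*(t - 1)*(t + 2)*(t + 7)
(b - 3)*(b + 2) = b^2 - b - 6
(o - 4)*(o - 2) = o^2 - 6*o + 8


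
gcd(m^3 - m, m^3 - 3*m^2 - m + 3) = m^2 - 1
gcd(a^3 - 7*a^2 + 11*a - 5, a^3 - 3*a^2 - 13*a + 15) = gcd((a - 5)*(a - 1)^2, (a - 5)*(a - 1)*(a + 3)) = a^2 - 6*a + 5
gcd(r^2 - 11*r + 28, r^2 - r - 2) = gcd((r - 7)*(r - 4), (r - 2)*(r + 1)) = 1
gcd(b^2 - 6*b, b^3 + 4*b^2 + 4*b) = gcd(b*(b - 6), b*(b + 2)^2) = b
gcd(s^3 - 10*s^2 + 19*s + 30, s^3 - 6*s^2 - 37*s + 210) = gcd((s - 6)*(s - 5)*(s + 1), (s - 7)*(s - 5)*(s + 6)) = s - 5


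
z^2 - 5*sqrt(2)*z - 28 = (z - 7*sqrt(2))*(z + 2*sqrt(2))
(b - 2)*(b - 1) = b^2 - 3*b + 2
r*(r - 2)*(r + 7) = r^3 + 5*r^2 - 14*r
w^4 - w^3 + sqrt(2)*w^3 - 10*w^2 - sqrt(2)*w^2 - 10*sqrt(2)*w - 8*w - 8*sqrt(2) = (w - 4)*(w + 1)*(w + 2)*(w + sqrt(2))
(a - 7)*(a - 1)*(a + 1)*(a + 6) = a^4 - a^3 - 43*a^2 + a + 42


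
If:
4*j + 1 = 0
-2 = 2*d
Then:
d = -1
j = -1/4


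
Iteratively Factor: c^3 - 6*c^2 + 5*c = (c)*(c^2 - 6*c + 5) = c*(c - 1)*(c - 5)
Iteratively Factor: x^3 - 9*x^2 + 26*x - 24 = (x - 4)*(x^2 - 5*x + 6) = (x - 4)*(x - 3)*(x - 2)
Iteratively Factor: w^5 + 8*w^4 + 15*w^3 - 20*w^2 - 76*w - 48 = (w + 4)*(w^4 + 4*w^3 - w^2 - 16*w - 12) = (w - 2)*(w + 4)*(w^3 + 6*w^2 + 11*w + 6) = (w - 2)*(w + 1)*(w + 4)*(w^2 + 5*w + 6) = (w - 2)*(w + 1)*(w + 3)*(w + 4)*(w + 2)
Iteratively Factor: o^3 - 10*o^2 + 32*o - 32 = (o - 4)*(o^2 - 6*o + 8) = (o - 4)*(o - 2)*(o - 4)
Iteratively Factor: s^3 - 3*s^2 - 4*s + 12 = (s + 2)*(s^2 - 5*s + 6) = (s - 2)*(s + 2)*(s - 3)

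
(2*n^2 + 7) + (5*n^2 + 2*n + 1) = 7*n^2 + 2*n + 8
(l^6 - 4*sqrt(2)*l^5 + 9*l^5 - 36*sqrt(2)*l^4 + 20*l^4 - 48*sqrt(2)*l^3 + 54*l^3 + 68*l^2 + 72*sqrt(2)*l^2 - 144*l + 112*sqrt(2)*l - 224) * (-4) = -4*l^6 - 36*l^5 + 16*sqrt(2)*l^5 - 80*l^4 + 144*sqrt(2)*l^4 - 216*l^3 + 192*sqrt(2)*l^3 - 288*sqrt(2)*l^2 - 272*l^2 - 448*sqrt(2)*l + 576*l + 896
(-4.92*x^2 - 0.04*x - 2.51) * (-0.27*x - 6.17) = 1.3284*x^3 + 30.3672*x^2 + 0.9245*x + 15.4867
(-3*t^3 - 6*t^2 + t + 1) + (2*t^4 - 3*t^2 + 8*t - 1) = 2*t^4 - 3*t^3 - 9*t^2 + 9*t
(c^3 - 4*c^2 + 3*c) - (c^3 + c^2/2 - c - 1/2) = -9*c^2/2 + 4*c + 1/2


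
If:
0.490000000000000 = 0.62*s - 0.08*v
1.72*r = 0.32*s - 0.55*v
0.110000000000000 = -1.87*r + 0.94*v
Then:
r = 0.07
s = 0.82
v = 0.26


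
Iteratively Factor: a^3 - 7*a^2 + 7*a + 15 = (a + 1)*(a^2 - 8*a + 15) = (a - 3)*(a + 1)*(a - 5)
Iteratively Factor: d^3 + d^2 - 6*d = (d - 2)*(d^2 + 3*d) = (d - 2)*(d + 3)*(d)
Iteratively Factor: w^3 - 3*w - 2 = (w + 1)*(w^2 - w - 2) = (w - 2)*(w + 1)*(w + 1)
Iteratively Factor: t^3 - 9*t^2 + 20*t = (t)*(t^2 - 9*t + 20) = t*(t - 4)*(t - 5)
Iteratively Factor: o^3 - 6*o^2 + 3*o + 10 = (o + 1)*(o^2 - 7*o + 10) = (o - 2)*(o + 1)*(o - 5)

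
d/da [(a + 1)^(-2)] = -2/(a + 1)^3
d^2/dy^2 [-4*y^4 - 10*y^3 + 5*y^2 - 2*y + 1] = -48*y^2 - 60*y + 10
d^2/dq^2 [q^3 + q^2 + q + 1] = 6*q + 2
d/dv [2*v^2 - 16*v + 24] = 4*v - 16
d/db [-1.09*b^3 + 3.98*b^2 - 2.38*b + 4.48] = -3.27*b^2 + 7.96*b - 2.38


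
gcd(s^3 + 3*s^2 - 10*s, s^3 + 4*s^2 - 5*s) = s^2 + 5*s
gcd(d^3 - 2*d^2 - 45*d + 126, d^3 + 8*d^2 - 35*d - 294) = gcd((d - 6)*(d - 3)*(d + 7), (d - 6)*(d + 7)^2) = d^2 + d - 42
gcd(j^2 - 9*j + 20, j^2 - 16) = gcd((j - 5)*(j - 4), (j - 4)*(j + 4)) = j - 4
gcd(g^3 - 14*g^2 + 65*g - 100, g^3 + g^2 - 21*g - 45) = g - 5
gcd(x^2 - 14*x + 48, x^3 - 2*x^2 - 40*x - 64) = x - 8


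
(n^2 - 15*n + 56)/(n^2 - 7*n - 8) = (n - 7)/(n + 1)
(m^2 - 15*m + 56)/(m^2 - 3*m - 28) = (m - 8)/(m + 4)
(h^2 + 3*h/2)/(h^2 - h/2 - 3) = h/(h - 2)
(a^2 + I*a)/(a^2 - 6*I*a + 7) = a/(a - 7*I)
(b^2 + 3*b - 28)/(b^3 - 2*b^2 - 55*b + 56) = (b - 4)/(b^2 - 9*b + 8)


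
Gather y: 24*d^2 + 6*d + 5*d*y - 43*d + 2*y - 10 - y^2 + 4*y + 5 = 24*d^2 - 37*d - y^2 + y*(5*d + 6) - 5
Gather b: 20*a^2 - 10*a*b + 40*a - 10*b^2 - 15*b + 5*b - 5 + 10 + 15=20*a^2 + 40*a - 10*b^2 + b*(-10*a - 10) + 20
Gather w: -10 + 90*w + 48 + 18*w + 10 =108*w + 48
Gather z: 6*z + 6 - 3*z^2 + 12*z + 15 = -3*z^2 + 18*z + 21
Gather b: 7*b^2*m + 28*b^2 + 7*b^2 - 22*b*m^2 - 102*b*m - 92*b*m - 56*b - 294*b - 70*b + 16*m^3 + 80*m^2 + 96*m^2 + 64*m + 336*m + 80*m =b^2*(7*m + 35) + b*(-22*m^2 - 194*m - 420) + 16*m^3 + 176*m^2 + 480*m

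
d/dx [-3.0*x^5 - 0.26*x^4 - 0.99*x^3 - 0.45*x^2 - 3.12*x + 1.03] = -15.0*x^4 - 1.04*x^3 - 2.97*x^2 - 0.9*x - 3.12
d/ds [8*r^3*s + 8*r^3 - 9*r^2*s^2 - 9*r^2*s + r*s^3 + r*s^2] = r*(8*r^2 - 18*r*s - 9*r + 3*s^2 + 2*s)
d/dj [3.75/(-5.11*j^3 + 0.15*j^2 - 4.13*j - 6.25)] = (57.4875*j^2 - 1.125*j + 15.4875)/(5.11*j^3 - 0.15*j^2 + 4.13*j + 6.25)^2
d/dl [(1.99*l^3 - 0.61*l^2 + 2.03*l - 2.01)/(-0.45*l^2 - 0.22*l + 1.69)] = (-0.8955*l^4 - 0.8756*l^3 + 11.137*l^2 - 3.8708*l + 2.9885)/(0.2025*l^4 + 0.198*l^3 - 1.4726*l^2 - 0.7436*l + 2.8561)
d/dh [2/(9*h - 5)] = -18/(9*h - 5)^2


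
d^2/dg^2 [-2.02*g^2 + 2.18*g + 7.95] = -4.04000000000000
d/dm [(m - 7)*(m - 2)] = 2*m - 9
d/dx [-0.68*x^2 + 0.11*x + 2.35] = 0.11 - 1.36*x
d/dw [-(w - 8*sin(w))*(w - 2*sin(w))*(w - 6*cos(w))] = -(w - 8*sin(w))*(w - 2*sin(w))*(6*sin(w) + 1) + (w - 8*sin(w))*(w - 6*cos(w))*(2*cos(w) - 1) + (w - 2*sin(w))*(w - 6*cos(w))*(8*cos(w) - 1)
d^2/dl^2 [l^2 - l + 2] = 2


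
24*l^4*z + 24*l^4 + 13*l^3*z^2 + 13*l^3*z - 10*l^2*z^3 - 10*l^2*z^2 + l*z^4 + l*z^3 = (-8*l + z)*(-3*l + z)*(l + z)*(l*z + l)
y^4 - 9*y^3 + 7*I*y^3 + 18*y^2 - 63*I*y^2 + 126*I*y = y*(y - 6)*(y - 3)*(y + 7*I)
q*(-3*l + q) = -3*l*q + q^2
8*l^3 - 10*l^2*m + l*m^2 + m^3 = (-2*l + m)*(-l + m)*(4*l + m)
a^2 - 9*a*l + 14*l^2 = (a - 7*l)*(a - 2*l)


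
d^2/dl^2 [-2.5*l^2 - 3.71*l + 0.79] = -5.00000000000000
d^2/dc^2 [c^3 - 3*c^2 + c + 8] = 6*c - 6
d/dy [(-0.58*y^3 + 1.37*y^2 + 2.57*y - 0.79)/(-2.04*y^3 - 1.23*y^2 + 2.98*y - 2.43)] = (-4.44089209850063e-16*y^5 + 3.5082*y^4 + 7.0288*y^3 + 6.6371*y^2 - 8.6016*y - 3.8909)/(4.1616*y^6 + 5.0184*y^5 - 10.6455*y^4 + 2.5836*y^3 + 14.8582*y^2 - 14.4828*y + 5.9049)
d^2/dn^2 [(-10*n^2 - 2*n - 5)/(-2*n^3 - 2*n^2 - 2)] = (10*n^6 + 6*n^5 + 36*n^4 - 28*n^3 - 27*n^2 - 21*n + 5)/(n^9 + 3*n^8 + 3*n^7 + 4*n^6 + 6*n^5 + 3*n^4 + 3*n^3 + 3*n^2 + 1)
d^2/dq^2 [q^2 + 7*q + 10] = 2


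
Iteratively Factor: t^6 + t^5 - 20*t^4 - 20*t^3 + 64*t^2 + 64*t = (t - 4)*(t^5 + 5*t^4 - 20*t^2 - 16*t) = (t - 4)*(t + 4)*(t^4 + t^3 - 4*t^2 - 4*t) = (t - 4)*(t - 2)*(t + 4)*(t^3 + 3*t^2 + 2*t) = (t - 4)*(t - 2)*(t + 2)*(t + 4)*(t^2 + t) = (t - 4)*(t - 2)*(t + 1)*(t + 2)*(t + 4)*(t)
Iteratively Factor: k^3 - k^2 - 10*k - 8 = (k - 4)*(k^2 + 3*k + 2) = (k - 4)*(k + 2)*(k + 1)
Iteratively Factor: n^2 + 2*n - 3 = (n + 3)*(n - 1)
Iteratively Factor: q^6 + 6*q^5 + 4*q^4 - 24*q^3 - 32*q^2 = (q + 2)*(q^5 + 4*q^4 - 4*q^3 - 16*q^2) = (q + 2)*(q + 4)*(q^4 - 4*q^2) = (q - 2)*(q + 2)*(q + 4)*(q^3 + 2*q^2) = q*(q - 2)*(q + 2)*(q + 4)*(q^2 + 2*q) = q*(q - 2)*(q + 2)^2*(q + 4)*(q)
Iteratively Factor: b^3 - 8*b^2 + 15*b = (b - 3)*(b^2 - 5*b) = b*(b - 3)*(b - 5)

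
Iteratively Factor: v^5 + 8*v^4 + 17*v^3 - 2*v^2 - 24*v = (v + 2)*(v^4 + 6*v^3 + 5*v^2 - 12*v) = (v + 2)*(v + 4)*(v^3 + 2*v^2 - 3*v) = (v + 2)*(v + 3)*(v + 4)*(v^2 - v) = v*(v + 2)*(v + 3)*(v + 4)*(v - 1)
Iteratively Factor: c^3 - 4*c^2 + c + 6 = (c - 3)*(c^2 - c - 2) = (c - 3)*(c + 1)*(c - 2)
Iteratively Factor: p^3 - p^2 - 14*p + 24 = (p + 4)*(p^2 - 5*p + 6) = (p - 3)*(p + 4)*(p - 2)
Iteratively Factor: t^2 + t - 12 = (t + 4)*(t - 3)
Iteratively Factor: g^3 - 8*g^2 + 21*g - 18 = (g - 3)*(g^2 - 5*g + 6) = (g - 3)*(g - 2)*(g - 3)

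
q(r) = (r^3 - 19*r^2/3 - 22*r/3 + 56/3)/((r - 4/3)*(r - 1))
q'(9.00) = 1.28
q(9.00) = 2.75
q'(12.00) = 1.15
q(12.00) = 6.36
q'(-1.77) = 3.35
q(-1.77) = 0.73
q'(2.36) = 10.73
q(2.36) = -14.88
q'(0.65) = 147.94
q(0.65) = 48.08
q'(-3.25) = 2.00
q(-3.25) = -3.01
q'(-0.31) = 11.49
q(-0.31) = 9.43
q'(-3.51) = 1.88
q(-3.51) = -3.52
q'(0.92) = 2813.50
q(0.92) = 221.92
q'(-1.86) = 3.20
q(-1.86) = 0.43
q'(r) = (3*r^2 - 38*r/3 - 22/3)/((r - 4/3)*(r - 1)) - (r^3 - 19*r^2/3 - 22*r/3 + 56/3)/((r - 4/3)*(r - 1)^2) - (r^3 - 19*r^2/3 - 22*r/3 + 56/3)/((r - 4/3)^2*(r - 1))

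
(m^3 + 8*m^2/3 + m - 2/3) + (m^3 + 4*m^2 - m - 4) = 2*m^3 + 20*m^2/3 - 14/3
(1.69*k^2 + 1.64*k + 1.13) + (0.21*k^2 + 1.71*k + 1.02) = 1.9*k^2 + 3.35*k + 2.15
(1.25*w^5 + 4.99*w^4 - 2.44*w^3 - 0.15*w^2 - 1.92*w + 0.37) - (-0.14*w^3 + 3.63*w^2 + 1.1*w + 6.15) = 1.25*w^5 + 4.99*w^4 - 2.3*w^3 - 3.78*w^2 - 3.02*w - 5.78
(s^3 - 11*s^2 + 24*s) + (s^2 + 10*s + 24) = s^3 - 10*s^2 + 34*s + 24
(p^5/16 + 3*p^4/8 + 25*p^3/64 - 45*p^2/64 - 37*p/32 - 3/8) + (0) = p^5/16 + 3*p^4/8 + 25*p^3/64 - 45*p^2/64 - 37*p/32 - 3/8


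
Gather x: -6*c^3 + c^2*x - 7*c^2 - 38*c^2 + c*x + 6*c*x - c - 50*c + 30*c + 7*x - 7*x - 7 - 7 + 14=-6*c^3 - 45*c^2 - 21*c + x*(c^2 + 7*c)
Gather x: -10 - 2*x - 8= -2*x - 18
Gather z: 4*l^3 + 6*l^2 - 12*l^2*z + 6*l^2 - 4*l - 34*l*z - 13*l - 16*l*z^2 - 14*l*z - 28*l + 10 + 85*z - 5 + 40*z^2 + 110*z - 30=4*l^3 + 12*l^2 - 45*l + z^2*(40 - 16*l) + z*(-12*l^2 - 48*l + 195) - 25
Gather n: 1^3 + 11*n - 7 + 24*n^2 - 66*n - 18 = 24*n^2 - 55*n - 24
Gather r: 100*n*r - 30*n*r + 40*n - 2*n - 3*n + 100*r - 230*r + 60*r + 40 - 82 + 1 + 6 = 35*n + r*(70*n - 70) - 35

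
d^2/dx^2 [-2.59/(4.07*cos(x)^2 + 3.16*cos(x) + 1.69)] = (171.612364*(1 - cos(x)^2)^2 + 99.931524*cos(x)^3 + 40.409698*cos(x)^2 - 213.694684*cos(x) - 187.708178)/(4.07*cos(x)^2 + 3.16*cos(x) + 1.69)^3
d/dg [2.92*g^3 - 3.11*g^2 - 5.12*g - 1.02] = 8.76*g^2 - 6.22*g - 5.12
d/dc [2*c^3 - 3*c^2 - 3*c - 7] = 6*c^2 - 6*c - 3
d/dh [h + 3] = 1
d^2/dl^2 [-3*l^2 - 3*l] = -6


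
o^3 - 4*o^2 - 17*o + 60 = (o - 5)*(o - 3)*(o + 4)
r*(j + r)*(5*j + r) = 5*j^2*r + 6*j*r^2 + r^3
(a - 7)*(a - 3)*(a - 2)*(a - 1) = a^4 - 13*a^3 + 53*a^2 - 83*a + 42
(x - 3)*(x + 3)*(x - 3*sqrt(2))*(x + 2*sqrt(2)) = x^4 - sqrt(2)*x^3 - 21*x^2 + 9*sqrt(2)*x + 108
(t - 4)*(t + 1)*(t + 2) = t^3 - t^2 - 10*t - 8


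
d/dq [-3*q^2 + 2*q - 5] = 2 - 6*q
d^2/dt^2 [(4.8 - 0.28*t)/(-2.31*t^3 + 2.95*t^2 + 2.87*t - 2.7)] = (8.964648*t^5 - 318.80772*t^4 + 531.939632*t^3 - 80.65296*t^2 - 50.8284*t - 151.1988)/(12.326391*t^9 - 47.224485*t^8 + 14.364504*t^7 + 134.895725*t^6 - 128.241708*t^5 - 109.807455*t^4 + 164.037097*t^3 + 2.20238999999999*t^2 - 62.7669*t + 19.683)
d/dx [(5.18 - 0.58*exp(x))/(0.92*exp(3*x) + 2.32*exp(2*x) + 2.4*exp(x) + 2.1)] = (1.0672*exp(3*x) - 12.9512*exp(2*x) - 24.0352*exp(x) - 13.65)*exp(x)/(0.8464*exp(6*x) + 4.2688*exp(5*x) + 9.7984*exp(4*x) + 15.0*exp(3*x) + 15.504*exp(2*x) + 10.08*exp(x) + 4.41)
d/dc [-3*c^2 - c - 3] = -6*c - 1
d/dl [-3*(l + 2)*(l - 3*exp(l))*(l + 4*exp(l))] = -3*l^2*exp(l) - 9*l^2 + 72*l*exp(2*l) - 12*l*exp(l) - 12*l + 180*exp(2*l) - 6*exp(l)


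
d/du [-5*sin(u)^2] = -5*sin(2*u)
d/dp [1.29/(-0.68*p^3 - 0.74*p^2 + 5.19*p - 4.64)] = (2.6316*p^2 + 1.9092*p - 6.6951)/(0.68*p^3 + 0.74*p^2 - 5.19*p + 4.64)^2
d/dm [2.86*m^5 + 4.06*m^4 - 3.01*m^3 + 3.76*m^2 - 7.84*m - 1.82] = 14.3*m^4 + 16.24*m^3 - 9.03*m^2 + 7.52*m - 7.84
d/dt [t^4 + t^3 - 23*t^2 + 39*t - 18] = 4*t^3 + 3*t^2 - 46*t + 39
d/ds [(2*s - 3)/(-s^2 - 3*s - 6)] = (2*s^2 - 6*s - 21)/(s^4 + 6*s^3 + 21*s^2 + 36*s + 36)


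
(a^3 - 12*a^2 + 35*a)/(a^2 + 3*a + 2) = a*(a^2 - 12*a + 35)/(a^2 + 3*a + 2)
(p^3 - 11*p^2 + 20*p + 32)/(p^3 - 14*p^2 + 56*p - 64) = (p + 1)/(p - 2)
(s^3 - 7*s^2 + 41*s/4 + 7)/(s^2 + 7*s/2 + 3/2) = (s^2 - 15*s/2 + 14)/(s + 3)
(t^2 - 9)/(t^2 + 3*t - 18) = (t + 3)/(t + 6)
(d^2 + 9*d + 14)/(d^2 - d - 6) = (d + 7)/(d - 3)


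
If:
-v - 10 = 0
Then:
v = -10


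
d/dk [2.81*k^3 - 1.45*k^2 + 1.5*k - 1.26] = 8.43*k^2 - 2.9*k + 1.5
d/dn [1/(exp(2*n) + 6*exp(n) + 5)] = 2*(-exp(n) - 3)*exp(n)/(exp(2*n) + 6*exp(n) + 5)^2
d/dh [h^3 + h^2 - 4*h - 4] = 3*h^2 + 2*h - 4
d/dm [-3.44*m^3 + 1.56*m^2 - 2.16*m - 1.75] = -10.32*m^2 + 3.12*m - 2.16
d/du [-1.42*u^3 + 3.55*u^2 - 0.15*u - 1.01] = -4.26*u^2 + 7.1*u - 0.15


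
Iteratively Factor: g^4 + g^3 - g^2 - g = (g + 1)*(g^3 - g) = g*(g + 1)*(g^2 - 1) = g*(g - 1)*(g + 1)*(g + 1)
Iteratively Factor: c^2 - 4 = (c + 2)*(c - 2)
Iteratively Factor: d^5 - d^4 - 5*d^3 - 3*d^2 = (d + 1)*(d^4 - 2*d^3 - 3*d^2) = (d + 1)^2*(d^3 - 3*d^2) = (d - 3)*(d + 1)^2*(d^2) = d*(d - 3)*(d + 1)^2*(d)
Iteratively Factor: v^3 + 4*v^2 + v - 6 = (v - 1)*(v^2 + 5*v + 6) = (v - 1)*(v + 3)*(v + 2)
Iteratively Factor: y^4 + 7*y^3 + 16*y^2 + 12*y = (y + 3)*(y^3 + 4*y^2 + 4*y) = y*(y + 3)*(y^2 + 4*y + 4) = y*(y + 2)*(y + 3)*(y + 2)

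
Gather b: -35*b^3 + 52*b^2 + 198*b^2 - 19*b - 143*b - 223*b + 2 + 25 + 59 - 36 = -35*b^3 + 250*b^2 - 385*b + 50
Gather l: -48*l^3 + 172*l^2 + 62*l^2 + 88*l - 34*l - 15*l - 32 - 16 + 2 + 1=-48*l^3 + 234*l^2 + 39*l - 45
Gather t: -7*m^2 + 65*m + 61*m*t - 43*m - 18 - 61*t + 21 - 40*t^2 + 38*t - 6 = -7*m^2 + 22*m - 40*t^2 + t*(61*m - 23) - 3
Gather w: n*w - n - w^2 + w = -n - w^2 + w*(n + 1)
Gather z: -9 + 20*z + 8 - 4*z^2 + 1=-4*z^2 + 20*z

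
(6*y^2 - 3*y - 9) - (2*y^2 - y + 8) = 4*y^2 - 2*y - 17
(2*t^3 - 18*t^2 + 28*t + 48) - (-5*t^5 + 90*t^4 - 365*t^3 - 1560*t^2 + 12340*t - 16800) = 5*t^5 - 90*t^4 + 367*t^3 + 1542*t^2 - 12312*t + 16848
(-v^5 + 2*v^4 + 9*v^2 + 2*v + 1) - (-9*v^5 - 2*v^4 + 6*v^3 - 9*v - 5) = 8*v^5 + 4*v^4 - 6*v^3 + 9*v^2 + 11*v + 6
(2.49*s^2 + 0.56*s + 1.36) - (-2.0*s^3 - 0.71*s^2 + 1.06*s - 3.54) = 2.0*s^3 + 3.2*s^2 - 0.5*s + 4.9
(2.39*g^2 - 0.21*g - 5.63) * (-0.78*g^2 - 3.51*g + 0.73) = -1.8642*g^4 - 8.2251*g^3 + 6.8732*g^2 + 19.608*g - 4.1099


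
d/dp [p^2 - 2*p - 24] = 2*p - 2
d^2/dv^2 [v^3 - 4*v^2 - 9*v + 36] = 6*v - 8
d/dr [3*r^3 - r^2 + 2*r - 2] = 9*r^2 - 2*r + 2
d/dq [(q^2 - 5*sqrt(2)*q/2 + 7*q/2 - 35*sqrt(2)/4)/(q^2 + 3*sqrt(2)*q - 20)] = (-7*q^2 + 11*sqrt(2)*q^2 - 80*q + 35*sqrt(2)*q - 35 + 100*sqrt(2))/(2*(q^4 + 6*sqrt(2)*q^3 - 22*q^2 - 120*sqrt(2)*q + 400))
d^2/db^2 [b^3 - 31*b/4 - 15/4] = 6*b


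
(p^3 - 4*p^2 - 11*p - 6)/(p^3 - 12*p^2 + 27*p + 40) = (p^2 - 5*p - 6)/(p^2 - 13*p + 40)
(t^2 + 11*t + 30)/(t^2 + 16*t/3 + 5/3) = 3*(t + 6)/(3*t + 1)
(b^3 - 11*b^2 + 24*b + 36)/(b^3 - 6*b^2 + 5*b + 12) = (b^2 - 12*b + 36)/(b^2 - 7*b + 12)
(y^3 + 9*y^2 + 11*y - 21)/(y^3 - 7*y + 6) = (y + 7)/(y - 2)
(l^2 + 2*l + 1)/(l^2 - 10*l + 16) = (l^2 + 2*l + 1)/(l^2 - 10*l + 16)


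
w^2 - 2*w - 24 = (w - 6)*(w + 4)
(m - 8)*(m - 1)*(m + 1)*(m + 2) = m^4 - 6*m^3 - 17*m^2 + 6*m + 16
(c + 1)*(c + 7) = c^2 + 8*c + 7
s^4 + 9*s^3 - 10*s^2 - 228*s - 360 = (s - 5)*(s + 2)*(s + 6)^2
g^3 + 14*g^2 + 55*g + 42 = (g + 1)*(g + 6)*(g + 7)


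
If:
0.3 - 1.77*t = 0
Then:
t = 0.17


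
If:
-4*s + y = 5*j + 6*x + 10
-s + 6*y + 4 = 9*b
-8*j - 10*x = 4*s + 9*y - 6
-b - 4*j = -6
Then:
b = 64*y/289 + 406/289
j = 332/289 - 16*y/289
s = 1158*y/289 - 2498/289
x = 907/289 - 1421*y/578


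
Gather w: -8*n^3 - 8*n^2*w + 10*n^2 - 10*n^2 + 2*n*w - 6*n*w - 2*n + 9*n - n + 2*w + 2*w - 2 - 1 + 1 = -8*n^3 + 6*n + w*(-8*n^2 - 4*n + 4) - 2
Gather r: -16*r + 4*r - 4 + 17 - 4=9 - 12*r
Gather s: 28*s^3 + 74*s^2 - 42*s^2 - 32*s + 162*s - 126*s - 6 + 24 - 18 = 28*s^3 + 32*s^2 + 4*s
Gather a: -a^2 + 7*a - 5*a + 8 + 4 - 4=-a^2 + 2*a + 8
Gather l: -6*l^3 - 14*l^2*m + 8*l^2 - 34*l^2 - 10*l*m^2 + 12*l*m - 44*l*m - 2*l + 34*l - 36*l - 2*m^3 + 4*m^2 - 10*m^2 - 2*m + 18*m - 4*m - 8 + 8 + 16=-6*l^3 + l^2*(-14*m - 26) + l*(-10*m^2 - 32*m - 4) - 2*m^3 - 6*m^2 + 12*m + 16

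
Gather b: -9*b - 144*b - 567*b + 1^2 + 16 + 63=80 - 720*b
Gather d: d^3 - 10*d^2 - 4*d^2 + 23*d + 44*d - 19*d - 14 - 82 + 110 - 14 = d^3 - 14*d^2 + 48*d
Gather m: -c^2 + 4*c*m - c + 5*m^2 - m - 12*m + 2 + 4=-c^2 - c + 5*m^2 + m*(4*c - 13) + 6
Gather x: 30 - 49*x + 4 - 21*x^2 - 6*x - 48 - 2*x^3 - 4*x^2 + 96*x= -2*x^3 - 25*x^2 + 41*x - 14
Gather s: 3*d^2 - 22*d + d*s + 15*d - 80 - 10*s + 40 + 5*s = 3*d^2 - 7*d + s*(d - 5) - 40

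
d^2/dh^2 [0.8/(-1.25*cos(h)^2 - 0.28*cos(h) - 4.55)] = (5.0*(1 - cos(h)^2)^2 + 0.84*cos(h)^3 - 15.63728*cos(h)^2 - 2.6992*cos(h) + 3.97456)/(1.25*cos(h)^2 + 0.28*cos(h) + 4.55)^3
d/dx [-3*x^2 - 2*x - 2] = -6*x - 2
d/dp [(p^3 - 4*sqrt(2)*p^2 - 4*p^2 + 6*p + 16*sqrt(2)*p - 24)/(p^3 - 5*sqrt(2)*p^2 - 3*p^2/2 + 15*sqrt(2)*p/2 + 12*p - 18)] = 2*(-2*sqrt(2)*p^4 + 5*p^4 - 34*sqrt(2)*p^3 + 24*p^3 - 48*sqrt(2)*p^2 + 158*p^2 - 192*sqrt(2)*p + 144*p - 216*sqrt(2) + 360)/(4*p^6 - 40*sqrt(2)*p^5 - 12*p^5 + 120*sqrt(2)*p^4 + 305*p^4 - 888*p^3 - 570*sqrt(2)*p^3 + 1242*p^2 + 1440*sqrt(2)*p^2 - 1728*p - 1080*sqrt(2)*p + 1296)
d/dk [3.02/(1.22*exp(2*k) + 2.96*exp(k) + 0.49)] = (-7.3688*exp(k) - 8.9392)*exp(k)/(1.22*exp(2*k) + 2.96*exp(k) + 0.49)^2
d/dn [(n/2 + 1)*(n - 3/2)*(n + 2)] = (n/2 + 1)*(3*n - 1)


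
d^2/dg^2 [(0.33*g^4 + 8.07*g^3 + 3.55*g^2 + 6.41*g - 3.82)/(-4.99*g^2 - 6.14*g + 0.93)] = (-16.434066*g^6 - 60.664428*g^5 - 65.4566220000006*g^4 - 754.907808*g^3 + 744.926262*g^2 + 481.876932*g + 244.134338)/(124.251499*g^6 + 458.659842*g^5 + 494.891733*g^4 + 60.5121559999999*g^3 - 92.234331*g^2 + 15.931458*g - 0.804357)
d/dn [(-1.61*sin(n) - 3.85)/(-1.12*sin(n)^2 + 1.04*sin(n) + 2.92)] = (-8.624*sin(n) + 0.9016*cos(2*n) - 1.5988)*cos(n)/(-1.12*sin(n)^2 + 1.04*sin(n) + 2.92)^2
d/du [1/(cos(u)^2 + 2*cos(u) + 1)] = 2*sin(u)/(cos(u) + 1)^3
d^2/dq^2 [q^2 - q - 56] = 2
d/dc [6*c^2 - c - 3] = 12*c - 1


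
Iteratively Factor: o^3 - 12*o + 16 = (o + 4)*(o^2 - 4*o + 4) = (o - 2)*(o + 4)*(o - 2)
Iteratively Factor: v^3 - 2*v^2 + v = (v)*(v^2 - 2*v + 1) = v*(v - 1)*(v - 1)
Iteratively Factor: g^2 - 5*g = (g - 5)*(g)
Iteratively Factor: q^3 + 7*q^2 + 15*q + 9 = (q + 3)*(q^2 + 4*q + 3) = (q + 1)*(q + 3)*(q + 3)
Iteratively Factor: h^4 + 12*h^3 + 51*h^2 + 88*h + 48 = (h + 4)*(h^3 + 8*h^2 + 19*h + 12) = (h + 3)*(h + 4)*(h^2 + 5*h + 4) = (h + 3)*(h + 4)^2*(h + 1)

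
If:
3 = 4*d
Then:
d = 3/4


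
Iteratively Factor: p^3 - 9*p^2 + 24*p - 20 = (p - 2)*(p^2 - 7*p + 10) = (p - 2)^2*(p - 5)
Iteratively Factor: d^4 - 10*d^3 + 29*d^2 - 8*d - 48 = (d + 1)*(d^3 - 11*d^2 + 40*d - 48) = (d - 4)*(d + 1)*(d^2 - 7*d + 12) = (d - 4)^2*(d + 1)*(d - 3)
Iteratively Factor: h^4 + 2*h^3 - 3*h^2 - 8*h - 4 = (h + 1)*(h^3 + h^2 - 4*h - 4) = (h + 1)*(h + 2)*(h^2 - h - 2) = (h + 1)^2*(h + 2)*(h - 2)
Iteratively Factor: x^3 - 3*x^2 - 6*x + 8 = (x + 2)*(x^2 - 5*x + 4) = (x - 4)*(x + 2)*(x - 1)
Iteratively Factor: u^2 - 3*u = (u - 3)*(u)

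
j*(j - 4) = j^2 - 4*j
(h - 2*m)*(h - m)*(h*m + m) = h^3*m - 3*h^2*m^2 + h^2*m + 2*h*m^3 - 3*h*m^2 + 2*m^3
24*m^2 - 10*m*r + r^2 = (-6*m + r)*(-4*m + r)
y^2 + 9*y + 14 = (y + 2)*(y + 7)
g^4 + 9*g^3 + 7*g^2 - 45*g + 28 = (g - 1)^2*(g + 4)*(g + 7)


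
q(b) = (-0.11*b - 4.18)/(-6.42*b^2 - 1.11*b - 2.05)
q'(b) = (-0.11*b - 4.18)*(12.84*b + 1.11)/(-6.42*b^2 - 1.11*b - 2.05)^2 - 0.11/(-6.42*b^2 - 1.11*b - 2.05) = (0.7062*b^2 + 0.1221*b - (0.11*b + 4.18)*(12.84*b + 1.11) + 0.2255)/(6.42*b^2 + 1.11*b + 2.05)^2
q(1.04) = 0.42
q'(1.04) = -0.59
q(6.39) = 0.02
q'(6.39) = -0.01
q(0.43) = 1.14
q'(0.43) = -2.00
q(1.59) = 0.22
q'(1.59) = -0.23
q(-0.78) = 0.80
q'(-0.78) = 1.43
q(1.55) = 0.23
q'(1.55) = -0.24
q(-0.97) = 0.58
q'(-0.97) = 0.96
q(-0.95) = 0.60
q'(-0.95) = 1.00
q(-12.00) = 0.00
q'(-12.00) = 0.00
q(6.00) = 0.02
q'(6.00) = -0.01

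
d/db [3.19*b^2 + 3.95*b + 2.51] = 6.38*b + 3.95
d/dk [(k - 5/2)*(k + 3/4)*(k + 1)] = 3*k^2 - 3*k/2 - 29/8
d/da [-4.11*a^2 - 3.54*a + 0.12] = -8.22*a - 3.54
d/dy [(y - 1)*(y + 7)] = 2*y + 6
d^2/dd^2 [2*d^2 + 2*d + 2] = 4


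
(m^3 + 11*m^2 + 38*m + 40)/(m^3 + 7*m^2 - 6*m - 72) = (m^2 + 7*m + 10)/(m^2 + 3*m - 18)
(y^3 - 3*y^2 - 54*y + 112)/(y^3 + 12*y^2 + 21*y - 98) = (y - 8)/(y + 7)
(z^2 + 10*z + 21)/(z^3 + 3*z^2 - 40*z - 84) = (z + 3)/(z^2 - 4*z - 12)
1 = 1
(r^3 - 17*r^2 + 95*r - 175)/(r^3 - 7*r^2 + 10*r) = (r^2 - 12*r + 35)/(r*(r - 2))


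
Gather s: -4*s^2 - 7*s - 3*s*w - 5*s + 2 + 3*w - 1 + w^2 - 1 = -4*s^2 + s*(-3*w - 12) + w^2 + 3*w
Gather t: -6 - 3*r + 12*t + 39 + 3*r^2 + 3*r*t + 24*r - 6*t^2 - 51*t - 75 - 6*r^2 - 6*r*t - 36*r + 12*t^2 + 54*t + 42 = -3*r^2 - 15*r + 6*t^2 + t*(15 - 3*r)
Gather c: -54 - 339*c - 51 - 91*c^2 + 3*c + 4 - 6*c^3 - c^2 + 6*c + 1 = -6*c^3 - 92*c^2 - 330*c - 100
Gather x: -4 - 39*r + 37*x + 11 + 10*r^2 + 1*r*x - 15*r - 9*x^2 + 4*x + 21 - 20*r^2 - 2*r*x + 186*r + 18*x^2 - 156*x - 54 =-10*r^2 + 132*r + 9*x^2 + x*(-r - 115) - 26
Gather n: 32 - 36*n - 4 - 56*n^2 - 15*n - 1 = -56*n^2 - 51*n + 27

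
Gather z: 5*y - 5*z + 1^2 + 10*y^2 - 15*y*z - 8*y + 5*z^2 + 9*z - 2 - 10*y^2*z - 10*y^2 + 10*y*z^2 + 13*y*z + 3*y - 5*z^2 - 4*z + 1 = 10*y*z^2 + z*(-10*y^2 - 2*y)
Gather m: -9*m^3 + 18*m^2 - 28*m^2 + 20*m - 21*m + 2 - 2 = -9*m^3 - 10*m^2 - m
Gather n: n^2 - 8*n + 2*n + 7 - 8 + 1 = n^2 - 6*n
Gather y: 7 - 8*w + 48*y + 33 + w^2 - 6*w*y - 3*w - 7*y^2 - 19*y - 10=w^2 - 11*w - 7*y^2 + y*(29 - 6*w) + 30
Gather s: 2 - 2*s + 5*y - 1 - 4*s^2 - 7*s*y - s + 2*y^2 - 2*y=-4*s^2 + s*(-7*y - 3) + 2*y^2 + 3*y + 1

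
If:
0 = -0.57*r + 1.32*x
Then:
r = 2.31578947368421*x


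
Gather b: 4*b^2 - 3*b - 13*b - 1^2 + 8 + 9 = 4*b^2 - 16*b + 16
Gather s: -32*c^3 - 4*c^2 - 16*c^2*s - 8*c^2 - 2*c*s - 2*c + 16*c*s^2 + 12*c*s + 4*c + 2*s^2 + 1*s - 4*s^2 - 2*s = -32*c^3 - 12*c^2 + 2*c + s^2*(16*c - 2) + s*(-16*c^2 + 10*c - 1)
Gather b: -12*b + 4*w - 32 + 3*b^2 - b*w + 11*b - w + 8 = 3*b^2 + b*(-w - 1) + 3*w - 24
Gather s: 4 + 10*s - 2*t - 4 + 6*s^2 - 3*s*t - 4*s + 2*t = 6*s^2 + s*(6 - 3*t)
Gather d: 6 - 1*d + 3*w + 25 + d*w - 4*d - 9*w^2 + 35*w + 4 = d*(w - 5) - 9*w^2 + 38*w + 35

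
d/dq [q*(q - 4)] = 2*q - 4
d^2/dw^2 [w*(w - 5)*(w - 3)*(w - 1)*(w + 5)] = 20*w^3 - 48*w^2 - 132*w + 200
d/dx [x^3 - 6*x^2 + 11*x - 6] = 3*x^2 - 12*x + 11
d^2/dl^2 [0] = 0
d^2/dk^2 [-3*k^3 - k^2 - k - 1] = -18*k - 2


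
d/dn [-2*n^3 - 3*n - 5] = -6*n^2 - 3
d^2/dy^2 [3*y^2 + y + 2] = 6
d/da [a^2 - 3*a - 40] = 2*a - 3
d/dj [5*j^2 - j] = 10*j - 1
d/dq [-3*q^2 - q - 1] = -6*q - 1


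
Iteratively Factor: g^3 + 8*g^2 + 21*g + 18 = (g + 3)*(g^2 + 5*g + 6) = (g + 2)*(g + 3)*(g + 3)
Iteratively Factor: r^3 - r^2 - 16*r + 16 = (r - 4)*(r^2 + 3*r - 4) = (r - 4)*(r - 1)*(r + 4)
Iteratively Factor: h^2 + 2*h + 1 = (h + 1)*(h + 1)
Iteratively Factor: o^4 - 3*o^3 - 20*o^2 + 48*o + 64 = (o - 4)*(o^3 + o^2 - 16*o - 16) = (o - 4)^2*(o^2 + 5*o + 4) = (o - 4)^2*(o + 1)*(o + 4)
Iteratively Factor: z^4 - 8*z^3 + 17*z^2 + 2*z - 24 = (z - 4)*(z^3 - 4*z^2 + z + 6) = (z - 4)*(z - 3)*(z^2 - z - 2) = (z - 4)*(z - 3)*(z - 2)*(z + 1)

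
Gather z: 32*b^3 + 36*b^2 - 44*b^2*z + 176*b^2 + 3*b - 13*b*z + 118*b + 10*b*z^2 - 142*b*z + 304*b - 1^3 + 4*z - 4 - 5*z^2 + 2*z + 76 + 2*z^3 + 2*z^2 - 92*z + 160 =32*b^3 + 212*b^2 + 425*b + 2*z^3 + z^2*(10*b - 3) + z*(-44*b^2 - 155*b - 86) + 231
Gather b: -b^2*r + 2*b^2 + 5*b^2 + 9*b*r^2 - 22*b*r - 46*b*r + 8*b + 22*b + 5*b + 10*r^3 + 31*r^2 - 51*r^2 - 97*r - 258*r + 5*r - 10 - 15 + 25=b^2*(7 - r) + b*(9*r^2 - 68*r + 35) + 10*r^3 - 20*r^2 - 350*r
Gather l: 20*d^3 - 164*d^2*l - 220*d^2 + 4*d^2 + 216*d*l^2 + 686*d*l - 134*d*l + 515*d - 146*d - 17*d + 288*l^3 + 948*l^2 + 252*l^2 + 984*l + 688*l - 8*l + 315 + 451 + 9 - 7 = 20*d^3 - 216*d^2 + 352*d + 288*l^3 + l^2*(216*d + 1200) + l*(-164*d^2 + 552*d + 1664) + 768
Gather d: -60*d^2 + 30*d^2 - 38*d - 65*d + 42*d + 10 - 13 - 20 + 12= -30*d^2 - 61*d - 11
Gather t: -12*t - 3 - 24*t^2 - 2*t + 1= -24*t^2 - 14*t - 2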